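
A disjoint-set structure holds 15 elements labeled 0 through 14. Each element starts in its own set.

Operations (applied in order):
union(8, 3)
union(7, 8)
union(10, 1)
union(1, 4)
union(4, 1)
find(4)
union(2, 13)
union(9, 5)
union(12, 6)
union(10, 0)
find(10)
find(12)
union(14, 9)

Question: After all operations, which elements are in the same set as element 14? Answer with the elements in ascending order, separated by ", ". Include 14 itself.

Answer: 5, 9, 14

Derivation:
Step 1: union(8, 3) -> merged; set of 8 now {3, 8}
Step 2: union(7, 8) -> merged; set of 7 now {3, 7, 8}
Step 3: union(10, 1) -> merged; set of 10 now {1, 10}
Step 4: union(1, 4) -> merged; set of 1 now {1, 4, 10}
Step 5: union(4, 1) -> already same set; set of 4 now {1, 4, 10}
Step 6: find(4) -> no change; set of 4 is {1, 4, 10}
Step 7: union(2, 13) -> merged; set of 2 now {2, 13}
Step 8: union(9, 5) -> merged; set of 9 now {5, 9}
Step 9: union(12, 6) -> merged; set of 12 now {6, 12}
Step 10: union(10, 0) -> merged; set of 10 now {0, 1, 4, 10}
Step 11: find(10) -> no change; set of 10 is {0, 1, 4, 10}
Step 12: find(12) -> no change; set of 12 is {6, 12}
Step 13: union(14, 9) -> merged; set of 14 now {5, 9, 14}
Component of 14: {5, 9, 14}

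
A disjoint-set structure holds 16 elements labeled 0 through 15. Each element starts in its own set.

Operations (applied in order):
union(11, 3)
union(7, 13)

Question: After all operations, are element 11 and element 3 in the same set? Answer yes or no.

Step 1: union(11, 3) -> merged; set of 11 now {3, 11}
Step 2: union(7, 13) -> merged; set of 7 now {7, 13}
Set of 11: {3, 11}; 3 is a member.

Answer: yes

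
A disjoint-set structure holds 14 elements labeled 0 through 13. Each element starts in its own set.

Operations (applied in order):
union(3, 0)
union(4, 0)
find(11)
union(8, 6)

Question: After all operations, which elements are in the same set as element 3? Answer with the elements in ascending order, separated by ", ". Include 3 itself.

Answer: 0, 3, 4

Derivation:
Step 1: union(3, 0) -> merged; set of 3 now {0, 3}
Step 2: union(4, 0) -> merged; set of 4 now {0, 3, 4}
Step 3: find(11) -> no change; set of 11 is {11}
Step 4: union(8, 6) -> merged; set of 8 now {6, 8}
Component of 3: {0, 3, 4}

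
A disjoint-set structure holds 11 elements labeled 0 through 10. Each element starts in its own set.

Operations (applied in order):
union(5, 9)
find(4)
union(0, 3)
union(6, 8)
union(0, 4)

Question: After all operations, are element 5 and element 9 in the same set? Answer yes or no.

Step 1: union(5, 9) -> merged; set of 5 now {5, 9}
Step 2: find(4) -> no change; set of 4 is {4}
Step 3: union(0, 3) -> merged; set of 0 now {0, 3}
Step 4: union(6, 8) -> merged; set of 6 now {6, 8}
Step 5: union(0, 4) -> merged; set of 0 now {0, 3, 4}
Set of 5: {5, 9}; 9 is a member.

Answer: yes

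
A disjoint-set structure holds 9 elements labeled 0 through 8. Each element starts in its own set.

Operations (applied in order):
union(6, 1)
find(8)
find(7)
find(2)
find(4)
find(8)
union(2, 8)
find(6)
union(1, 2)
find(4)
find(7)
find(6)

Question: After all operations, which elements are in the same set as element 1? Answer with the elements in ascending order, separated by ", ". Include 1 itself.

Answer: 1, 2, 6, 8

Derivation:
Step 1: union(6, 1) -> merged; set of 6 now {1, 6}
Step 2: find(8) -> no change; set of 8 is {8}
Step 3: find(7) -> no change; set of 7 is {7}
Step 4: find(2) -> no change; set of 2 is {2}
Step 5: find(4) -> no change; set of 4 is {4}
Step 6: find(8) -> no change; set of 8 is {8}
Step 7: union(2, 8) -> merged; set of 2 now {2, 8}
Step 8: find(6) -> no change; set of 6 is {1, 6}
Step 9: union(1, 2) -> merged; set of 1 now {1, 2, 6, 8}
Step 10: find(4) -> no change; set of 4 is {4}
Step 11: find(7) -> no change; set of 7 is {7}
Step 12: find(6) -> no change; set of 6 is {1, 2, 6, 8}
Component of 1: {1, 2, 6, 8}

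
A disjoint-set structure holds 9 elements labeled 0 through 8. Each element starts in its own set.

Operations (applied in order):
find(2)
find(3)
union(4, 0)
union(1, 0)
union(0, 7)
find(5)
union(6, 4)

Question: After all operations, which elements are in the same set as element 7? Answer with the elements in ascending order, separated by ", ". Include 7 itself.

Step 1: find(2) -> no change; set of 2 is {2}
Step 2: find(3) -> no change; set of 3 is {3}
Step 3: union(4, 0) -> merged; set of 4 now {0, 4}
Step 4: union(1, 0) -> merged; set of 1 now {0, 1, 4}
Step 5: union(0, 7) -> merged; set of 0 now {0, 1, 4, 7}
Step 6: find(5) -> no change; set of 5 is {5}
Step 7: union(6, 4) -> merged; set of 6 now {0, 1, 4, 6, 7}
Component of 7: {0, 1, 4, 6, 7}

Answer: 0, 1, 4, 6, 7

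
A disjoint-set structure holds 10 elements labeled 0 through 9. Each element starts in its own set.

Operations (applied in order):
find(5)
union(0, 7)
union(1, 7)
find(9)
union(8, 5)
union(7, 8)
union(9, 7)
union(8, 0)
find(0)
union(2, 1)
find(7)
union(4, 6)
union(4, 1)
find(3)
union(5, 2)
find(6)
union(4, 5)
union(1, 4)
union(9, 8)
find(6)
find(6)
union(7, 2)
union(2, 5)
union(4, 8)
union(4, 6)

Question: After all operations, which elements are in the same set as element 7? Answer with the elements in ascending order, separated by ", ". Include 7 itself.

Step 1: find(5) -> no change; set of 5 is {5}
Step 2: union(0, 7) -> merged; set of 0 now {0, 7}
Step 3: union(1, 7) -> merged; set of 1 now {0, 1, 7}
Step 4: find(9) -> no change; set of 9 is {9}
Step 5: union(8, 5) -> merged; set of 8 now {5, 8}
Step 6: union(7, 8) -> merged; set of 7 now {0, 1, 5, 7, 8}
Step 7: union(9, 7) -> merged; set of 9 now {0, 1, 5, 7, 8, 9}
Step 8: union(8, 0) -> already same set; set of 8 now {0, 1, 5, 7, 8, 9}
Step 9: find(0) -> no change; set of 0 is {0, 1, 5, 7, 8, 9}
Step 10: union(2, 1) -> merged; set of 2 now {0, 1, 2, 5, 7, 8, 9}
Step 11: find(7) -> no change; set of 7 is {0, 1, 2, 5, 7, 8, 9}
Step 12: union(4, 6) -> merged; set of 4 now {4, 6}
Step 13: union(4, 1) -> merged; set of 4 now {0, 1, 2, 4, 5, 6, 7, 8, 9}
Step 14: find(3) -> no change; set of 3 is {3}
Step 15: union(5, 2) -> already same set; set of 5 now {0, 1, 2, 4, 5, 6, 7, 8, 9}
Step 16: find(6) -> no change; set of 6 is {0, 1, 2, 4, 5, 6, 7, 8, 9}
Step 17: union(4, 5) -> already same set; set of 4 now {0, 1, 2, 4, 5, 6, 7, 8, 9}
Step 18: union(1, 4) -> already same set; set of 1 now {0, 1, 2, 4, 5, 6, 7, 8, 9}
Step 19: union(9, 8) -> already same set; set of 9 now {0, 1, 2, 4, 5, 6, 7, 8, 9}
Step 20: find(6) -> no change; set of 6 is {0, 1, 2, 4, 5, 6, 7, 8, 9}
Step 21: find(6) -> no change; set of 6 is {0, 1, 2, 4, 5, 6, 7, 8, 9}
Step 22: union(7, 2) -> already same set; set of 7 now {0, 1, 2, 4, 5, 6, 7, 8, 9}
Step 23: union(2, 5) -> already same set; set of 2 now {0, 1, 2, 4, 5, 6, 7, 8, 9}
Step 24: union(4, 8) -> already same set; set of 4 now {0, 1, 2, 4, 5, 6, 7, 8, 9}
Step 25: union(4, 6) -> already same set; set of 4 now {0, 1, 2, 4, 5, 6, 7, 8, 9}
Component of 7: {0, 1, 2, 4, 5, 6, 7, 8, 9}

Answer: 0, 1, 2, 4, 5, 6, 7, 8, 9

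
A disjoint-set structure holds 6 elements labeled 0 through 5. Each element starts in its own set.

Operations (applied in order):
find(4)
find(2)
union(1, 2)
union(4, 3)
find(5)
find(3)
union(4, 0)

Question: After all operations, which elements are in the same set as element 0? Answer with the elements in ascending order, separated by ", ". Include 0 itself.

Answer: 0, 3, 4

Derivation:
Step 1: find(4) -> no change; set of 4 is {4}
Step 2: find(2) -> no change; set of 2 is {2}
Step 3: union(1, 2) -> merged; set of 1 now {1, 2}
Step 4: union(4, 3) -> merged; set of 4 now {3, 4}
Step 5: find(5) -> no change; set of 5 is {5}
Step 6: find(3) -> no change; set of 3 is {3, 4}
Step 7: union(4, 0) -> merged; set of 4 now {0, 3, 4}
Component of 0: {0, 3, 4}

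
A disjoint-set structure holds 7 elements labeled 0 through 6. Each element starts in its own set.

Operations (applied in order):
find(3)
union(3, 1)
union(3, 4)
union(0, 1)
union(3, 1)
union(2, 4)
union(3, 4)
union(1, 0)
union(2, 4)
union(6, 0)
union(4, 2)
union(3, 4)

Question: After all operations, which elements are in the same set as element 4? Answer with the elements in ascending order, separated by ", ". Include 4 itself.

Answer: 0, 1, 2, 3, 4, 6

Derivation:
Step 1: find(3) -> no change; set of 3 is {3}
Step 2: union(3, 1) -> merged; set of 3 now {1, 3}
Step 3: union(3, 4) -> merged; set of 3 now {1, 3, 4}
Step 4: union(0, 1) -> merged; set of 0 now {0, 1, 3, 4}
Step 5: union(3, 1) -> already same set; set of 3 now {0, 1, 3, 4}
Step 6: union(2, 4) -> merged; set of 2 now {0, 1, 2, 3, 4}
Step 7: union(3, 4) -> already same set; set of 3 now {0, 1, 2, 3, 4}
Step 8: union(1, 0) -> already same set; set of 1 now {0, 1, 2, 3, 4}
Step 9: union(2, 4) -> already same set; set of 2 now {0, 1, 2, 3, 4}
Step 10: union(6, 0) -> merged; set of 6 now {0, 1, 2, 3, 4, 6}
Step 11: union(4, 2) -> already same set; set of 4 now {0, 1, 2, 3, 4, 6}
Step 12: union(3, 4) -> already same set; set of 3 now {0, 1, 2, 3, 4, 6}
Component of 4: {0, 1, 2, 3, 4, 6}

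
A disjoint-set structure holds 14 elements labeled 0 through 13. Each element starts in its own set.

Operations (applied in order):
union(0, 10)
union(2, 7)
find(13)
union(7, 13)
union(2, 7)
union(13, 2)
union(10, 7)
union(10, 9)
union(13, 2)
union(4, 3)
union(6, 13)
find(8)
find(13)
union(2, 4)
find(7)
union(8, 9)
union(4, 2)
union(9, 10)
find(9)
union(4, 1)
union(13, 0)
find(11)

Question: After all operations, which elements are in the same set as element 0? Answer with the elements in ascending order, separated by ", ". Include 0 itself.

Answer: 0, 1, 2, 3, 4, 6, 7, 8, 9, 10, 13

Derivation:
Step 1: union(0, 10) -> merged; set of 0 now {0, 10}
Step 2: union(2, 7) -> merged; set of 2 now {2, 7}
Step 3: find(13) -> no change; set of 13 is {13}
Step 4: union(7, 13) -> merged; set of 7 now {2, 7, 13}
Step 5: union(2, 7) -> already same set; set of 2 now {2, 7, 13}
Step 6: union(13, 2) -> already same set; set of 13 now {2, 7, 13}
Step 7: union(10, 7) -> merged; set of 10 now {0, 2, 7, 10, 13}
Step 8: union(10, 9) -> merged; set of 10 now {0, 2, 7, 9, 10, 13}
Step 9: union(13, 2) -> already same set; set of 13 now {0, 2, 7, 9, 10, 13}
Step 10: union(4, 3) -> merged; set of 4 now {3, 4}
Step 11: union(6, 13) -> merged; set of 6 now {0, 2, 6, 7, 9, 10, 13}
Step 12: find(8) -> no change; set of 8 is {8}
Step 13: find(13) -> no change; set of 13 is {0, 2, 6, 7, 9, 10, 13}
Step 14: union(2, 4) -> merged; set of 2 now {0, 2, 3, 4, 6, 7, 9, 10, 13}
Step 15: find(7) -> no change; set of 7 is {0, 2, 3, 4, 6, 7, 9, 10, 13}
Step 16: union(8, 9) -> merged; set of 8 now {0, 2, 3, 4, 6, 7, 8, 9, 10, 13}
Step 17: union(4, 2) -> already same set; set of 4 now {0, 2, 3, 4, 6, 7, 8, 9, 10, 13}
Step 18: union(9, 10) -> already same set; set of 9 now {0, 2, 3, 4, 6, 7, 8, 9, 10, 13}
Step 19: find(9) -> no change; set of 9 is {0, 2, 3, 4, 6, 7, 8, 9, 10, 13}
Step 20: union(4, 1) -> merged; set of 4 now {0, 1, 2, 3, 4, 6, 7, 8, 9, 10, 13}
Step 21: union(13, 0) -> already same set; set of 13 now {0, 1, 2, 3, 4, 6, 7, 8, 9, 10, 13}
Step 22: find(11) -> no change; set of 11 is {11}
Component of 0: {0, 1, 2, 3, 4, 6, 7, 8, 9, 10, 13}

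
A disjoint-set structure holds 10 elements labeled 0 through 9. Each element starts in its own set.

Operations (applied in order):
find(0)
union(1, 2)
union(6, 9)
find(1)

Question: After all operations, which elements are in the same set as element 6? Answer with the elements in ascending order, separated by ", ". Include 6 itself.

Answer: 6, 9

Derivation:
Step 1: find(0) -> no change; set of 0 is {0}
Step 2: union(1, 2) -> merged; set of 1 now {1, 2}
Step 3: union(6, 9) -> merged; set of 6 now {6, 9}
Step 4: find(1) -> no change; set of 1 is {1, 2}
Component of 6: {6, 9}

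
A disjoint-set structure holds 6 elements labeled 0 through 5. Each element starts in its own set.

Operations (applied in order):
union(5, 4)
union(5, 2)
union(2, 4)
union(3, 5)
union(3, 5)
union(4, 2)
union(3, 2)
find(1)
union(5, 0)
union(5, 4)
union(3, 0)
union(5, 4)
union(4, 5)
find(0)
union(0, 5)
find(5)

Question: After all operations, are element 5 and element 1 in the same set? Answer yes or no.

Answer: no

Derivation:
Step 1: union(5, 4) -> merged; set of 5 now {4, 5}
Step 2: union(5, 2) -> merged; set of 5 now {2, 4, 5}
Step 3: union(2, 4) -> already same set; set of 2 now {2, 4, 5}
Step 4: union(3, 5) -> merged; set of 3 now {2, 3, 4, 5}
Step 5: union(3, 5) -> already same set; set of 3 now {2, 3, 4, 5}
Step 6: union(4, 2) -> already same set; set of 4 now {2, 3, 4, 5}
Step 7: union(3, 2) -> already same set; set of 3 now {2, 3, 4, 5}
Step 8: find(1) -> no change; set of 1 is {1}
Step 9: union(5, 0) -> merged; set of 5 now {0, 2, 3, 4, 5}
Step 10: union(5, 4) -> already same set; set of 5 now {0, 2, 3, 4, 5}
Step 11: union(3, 0) -> already same set; set of 3 now {0, 2, 3, 4, 5}
Step 12: union(5, 4) -> already same set; set of 5 now {0, 2, 3, 4, 5}
Step 13: union(4, 5) -> already same set; set of 4 now {0, 2, 3, 4, 5}
Step 14: find(0) -> no change; set of 0 is {0, 2, 3, 4, 5}
Step 15: union(0, 5) -> already same set; set of 0 now {0, 2, 3, 4, 5}
Step 16: find(5) -> no change; set of 5 is {0, 2, 3, 4, 5}
Set of 5: {0, 2, 3, 4, 5}; 1 is not a member.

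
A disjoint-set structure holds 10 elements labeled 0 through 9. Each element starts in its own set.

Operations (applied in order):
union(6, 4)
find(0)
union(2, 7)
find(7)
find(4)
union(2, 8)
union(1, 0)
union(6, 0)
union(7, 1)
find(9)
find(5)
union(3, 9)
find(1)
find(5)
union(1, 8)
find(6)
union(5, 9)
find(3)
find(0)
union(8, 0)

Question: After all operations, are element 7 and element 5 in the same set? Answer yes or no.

Answer: no

Derivation:
Step 1: union(6, 4) -> merged; set of 6 now {4, 6}
Step 2: find(0) -> no change; set of 0 is {0}
Step 3: union(2, 7) -> merged; set of 2 now {2, 7}
Step 4: find(7) -> no change; set of 7 is {2, 7}
Step 5: find(4) -> no change; set of 4 is {4, 6}
Step 6: union(2, 8) -> merged; set of 2 now {2, 7, 8}
Step 7: union(1, 0) -> merged; set of 1 now {0, 1}
Step 8: union(6, 0) -> merged; set of 6 now {0, 1, 4, 6}
Step 9: union(7, 1) -> merged; set of 7 now {0, 1, 2, 4, 6, 7, 8}
Step 10: find(9) -> no change; set of 9 is {9}
Step 11: find(5) -> no change; set of 5 is {5}
Step 12: union(3, 9) -> merged; set of 3 now {3, 9}
Step 13: find(1) -> no change; set of 1 is {0, 1, 2, 4, 6, 7, 8}
Step 14: find(5) -> no change; set of 5 is {5}
Step 15: union(1, 8) -> already same set; set of 1 now {0, 1, 2, 4, 6, 7, 8}
Step 16: find(6) -> no change; set of 6 is {0, 1, 2, 4, 6, 7, 8}
Step 17: union(5, 9) -> merged; set of 5 now {3, 5, 9}
Step 18: find(3) -> no change; set of 3 is {3, 5, 9}
Step 19: find(0) -> no change; set of 0 is {0, 1, 2, 4, 6, 7, 8}
Step 20: union(8, 0) -> already same set; set of 8 now {0, 1, 2, 4, 6, 7, 8}
Set of 7: {0, 1, 2, 4, 6, 7, 8}; 5 is not a member.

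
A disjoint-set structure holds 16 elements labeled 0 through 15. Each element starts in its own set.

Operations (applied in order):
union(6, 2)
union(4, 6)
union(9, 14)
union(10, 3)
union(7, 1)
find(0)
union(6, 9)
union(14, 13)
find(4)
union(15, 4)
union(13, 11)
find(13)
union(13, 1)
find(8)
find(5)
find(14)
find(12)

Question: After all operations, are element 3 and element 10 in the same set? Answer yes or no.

Answer: yes

Derivation:
Step 1: union(6, 2) -> merged; set of 6 now {2, 6}
Step 2: union(4, 6) -> merged; set of 4 now {2, 4, 6}
Step 3: union(9, 14) -> merged; set of 9 now {9, 14}
Step 4: union(10, 3) -> merged; set of 10 now {3, 10}
Step 5: union(7, 1) -> merged; set of 7 now {1, 7}
Step 6: find(0) -> no change; set of 0 is {0}
Step 7: union(6, 9) -> merged; set of 6 now {2, 4, 6, 9, 14}
Step 8: union(14, 13) -> merged; set of 14 now {2, 4, 6, 9, 13, 14}
Step 9: find(4) -> no change; set of 4 is {2, 4, 6, 9, 13, 14}
Step 10: union(15, 4) -> merged; set of 15 now {2, 4, 6, 9, 13, 14, 15}
Step 11: union(13, 11) -> merged; set of 13 now {2, 4, 6, 9, 11, 13, 14, 15}
Step 12: find(13) -> no change; set of 13 is {2, 4, 6, 9, 11, 13, 14, 15}
Step 13: union(13, 1) -> merged; set of 13 now {1, 2, 4, 6, 7, 9, 11, 13, 14, 15}
Step 14: find(8) -> no change; set of 8 is {8}
Step 15: find(5) -> no change; set of 5 is {5}
Step 16: find(14) -> no change; set of 14 is {1, 2, 4, 6, 7, 9, 11, 13, 14, 15}
Step 17: find(12) -> no change; set of 12 is {12}
Set of 3: {3, 10}; 10 is a member.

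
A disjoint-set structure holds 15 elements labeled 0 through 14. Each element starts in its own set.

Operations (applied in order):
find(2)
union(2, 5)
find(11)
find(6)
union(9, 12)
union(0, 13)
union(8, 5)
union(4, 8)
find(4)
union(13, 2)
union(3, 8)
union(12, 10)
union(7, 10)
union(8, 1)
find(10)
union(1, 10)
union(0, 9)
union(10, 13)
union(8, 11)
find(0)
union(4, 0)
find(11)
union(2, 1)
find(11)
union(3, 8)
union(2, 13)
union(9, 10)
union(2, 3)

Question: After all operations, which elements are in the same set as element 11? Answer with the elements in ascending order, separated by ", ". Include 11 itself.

Answer: 0, 1, 2, 3, 4, 5, 7, 8, 9, 10, 11, 12, 13

Derivation:
Step 1: find(2) -> no change; set of 2 is {2}
Step 2: union(2, 5) -> merged; set of 2 now {2, 5}
Step 3: find(11) -> no change; set of 11 is {11}
Step 4: find(6) -> no change; set of 6 is {6}
Step 5: union(9, 12) -> merged; set of 9 now {9, 12}
Step 6: union(0, 13) -> merged; set of 0 now {0, 13}
Step 7: union(8, 5) -> merged; set of 8 now {2, 5, 8}
Step 8: union(4, 8) -> merged; set of 4 now {2, 4, 5, 8}
Step 9: find(4) -> no change; set of 4 is {2, 4, 5, 8}
Step 10: union(13, 2) -> merged; set of 13 now {0, 2, 4, 5, 8, 13}
Step 11: union(3, 8) -> merged; set of 3 now {0, 2, 3, 4, 5, 8, 13}
Step 12: union(12, 10) -> merged; set of 12 now {9, 10, 12}
Step 13: union(7, 10) -> merged; set of 7 now {7, 9, 10, 12}
Step 14: union(8, 1) -> merged; set of 8 now {0, 1, 2, 3, 4, 5, 8, 13}
Step 15: find(10) -> no change; set of 10 is {7, 9, 10, 12}
Step 16: union(1, 10) -> merged; set of 1 now {0, 1, 2, 3, 4, 5, 7, 8, 9, 10, 12, 13}
Step 17: union(0, 9) -> already same set; set of 0 now {0, 1, 2, 3, 4, 5, 7, 8, 9, 10, 12, 13}
Step 18: union(10, 13) -> already same set; set of 10 now {0, 1, 2, 3, 4, 5, 7, 8, 9, 10, 12, 13}
Step 19: union(8, 11) -> merged; set of 8 now {0, 1, 2, 3, 4, 5, 7, 8, 9, 10, 11, 12, 13}
Step 20: find(0) -> no change; set of 0 is {0, 1, 2, 3, 4, 5, 7, 8, 9, 10, 11, 12, 13}
Step 21: union(4, 0) -> already same set; set of 4 now {0, 1, 2, 3, 4, 5, 7, 8, 9, 10, 11, 12, 13}
Step 22: find(11) -> no change; set of 11 is {0, 1, 2, 3, 4, 5, 7, 8, 9, 10, 11, 12, 13}
Step 23: union(2, 1) -> already same set; set of 2 now {0, 1, 2, 3, 4, 5, 7, 8, 9, 10, 11, 12, 13}
Step 24: find(11) -> no change; set of 11 is {0, 1, 2, 3, 4, 5, 7, 8, 9, 10, 11, 12, 13}
Step 25: union(3, 8) -> already same set; set of 3 now {0, 1, 2, 3, 4, 5, 7, 8, 9, 10, 11, 12, 13}
Step 26: union(2, 13) -> already same set; set of 2 now {0, 1, 2, 3, 4, 5, 7, 8, 9, 10, 11, 12, 13}
Step 27: union(9, 10) -> already same set; set of 9 now {0, 1, 2, 3, 4, 5, 7, 8, 9, 10, 11, 12, 13}
Step 28: union(2, 3) -> already same set; set of 2 now {0, 1, 2, 3, 4, 5, 7, 8, 9, 10, 11, 12, 13}
Component of 11: {0, 1, 2, 3, 4, 5, 7, 8, 9, 10, 11, 12, 13}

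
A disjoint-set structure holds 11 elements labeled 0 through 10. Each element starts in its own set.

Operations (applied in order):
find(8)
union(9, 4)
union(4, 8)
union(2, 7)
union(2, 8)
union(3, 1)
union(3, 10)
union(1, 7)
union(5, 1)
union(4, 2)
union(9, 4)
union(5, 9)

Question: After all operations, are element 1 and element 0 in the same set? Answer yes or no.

Answer: no

Derivation:
Step 1: find(8) -> no change; set of 8 is {8}
Step 2: union(9, 4) -> merged; set of 9 now {4, 9}
Step 3: union(4, 8) -> merged; set of 4 now {4, 8, 9}
Step 4: union(2, 7) -> merged; set of 2 now {2, 7}
Step 5: union(2, 8) -> merged; set of 2 now {2, 4, 7, 8, 9}
Step 6: union(3, 1) -> merged; set of 3 now {1, 3}
Step 7: union(3, 10) -> merged; set of 3 now {1, 3, 10}
Step 8: union(1, 7) -> merged; set of 1 now {1, 2, 3, 4, 7, 8, 9, 10}
Step 9: union(5, 1) -> merged; set of 5 now {1, 2, 3, 4, 5, 7, 8, 9, 10}
Step 10: union(4, 2) -> already same set; set of 4 now {1, 2, 3, 4, 5, 7, 8, 9, 10}
Step 11: union(9, 4) -> already same set; set of 9 now {1, 2, 3, 4, 5, 7, 8, 9, 10}
Step 12: union(5, 9) -> already same set; set of 5 now {1, 2, 3, 4, 5, 7, 8, 9, 10}
Set of 1: {1, 2, 3, 4, 5, 7, 8, 9, 10}; 0 is not a member.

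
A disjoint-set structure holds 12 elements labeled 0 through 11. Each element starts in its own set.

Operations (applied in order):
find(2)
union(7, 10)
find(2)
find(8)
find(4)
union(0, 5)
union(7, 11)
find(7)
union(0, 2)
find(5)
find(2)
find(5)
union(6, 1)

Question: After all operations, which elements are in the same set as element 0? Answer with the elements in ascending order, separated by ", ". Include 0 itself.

Step 1: find(2) -> no change; set of 2 is {2}
Step 2: union(7, 10) -> merged; set of 7 now {7, 10}
Step 3: find(2) -> no change; set of 2 is {2}
Step 4: find(8) -> no change; set of 8 is {8}
Step 5: find(4) -> no change; set of 4 is {4}
Step 6: union(0, 5) -> merged; set of 0 now {0, 5}
Step 7: union(7, 11) -> merged; set of 7 now {7, 10, 11}
Step 8: find(7) -> no change; set of 7 is {7, 10, 11}
Step 9: union(0, 2) -> merged; set of 0 now {0, 2, 5}
Step 10: find(5) -> no change; set of 5 is {0, 2, 5}
Step 11: find(2) -> no change; set of 2 is {0, 2, 5}
Step 12: find(5) -> no change; set of 5 is {0, 2, 5}
Step 13: union(6, 1) -> merged; set of 6 now {1, 6}
Component of 0: {0, 2, 5}

Answer: 0, 2, 5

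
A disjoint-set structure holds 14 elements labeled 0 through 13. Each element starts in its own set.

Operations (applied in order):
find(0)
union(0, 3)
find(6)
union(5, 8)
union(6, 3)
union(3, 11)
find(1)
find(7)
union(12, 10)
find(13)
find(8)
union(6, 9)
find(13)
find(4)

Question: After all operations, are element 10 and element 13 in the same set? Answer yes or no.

Step 1: find(0) -> no change; set of 0 is {0}
Step 2: union(0, 3) -> merged; set of 0 now {0, 3}
Step 3: find(6) -> no change; set of 6 is {6}
Step 4: union(5, 8) -> merged; set of 5 now {5, 8}
Step 5: union(6, 3) -> merged; set of 6 now {0, 3, 6}
Step 6: union(3, 11) -> merged; set of 3 now {0, 3, 6, 11}
Step 7: find(1) -> no change; set of 1 is {1}
Step 8: find(7) -> no change; set of 7 is {7}
Step 9: union(12, 10) -> merged; set of 12 now {10, 12}
Step 10: find(13) -> no change; set of 13 is {13}
Step 11: find(8) -> no change; set of 8 is {5, 8}
Step 12: union(6, 9) -> merged; set of 6 now {0, 3, 6, 9, 11}
Step 13: find(13) -> no change; set of 13 is {13}
Step 14: find(4) -> no change; set of 4 is {4}
Set of 10: {10, 12}; 13 is not a member.

Answer: no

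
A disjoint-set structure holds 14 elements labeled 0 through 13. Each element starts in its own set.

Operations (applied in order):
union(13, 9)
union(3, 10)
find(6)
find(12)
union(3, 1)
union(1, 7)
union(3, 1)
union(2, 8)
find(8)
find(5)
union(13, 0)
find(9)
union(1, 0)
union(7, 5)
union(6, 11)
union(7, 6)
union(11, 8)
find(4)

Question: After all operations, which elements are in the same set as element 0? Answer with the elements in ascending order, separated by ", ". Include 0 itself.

Answer: 0, 1, 2, 3, 5, 6, 7, 8, 9, 10, 11, 13

Derivation:
Step 1: union(13, 9) -> merged; set of 13 now {9, 13}
Step 2: union(3, 10) -> merged; set of 3 now {3, 10}
Step 3: find(6) -> no change; set of 6 is {6}
Step 4: find(12) -> no change; set of 12 is {12}
Step 5: union(3, 1) -> merged; set of 3 now {1, 3, 10}
Step 6: union(1, 7) -> merged; set of 1 now {1, 3, 7, 10}
Step 7: union(3, 1) -> already same set; set of 3 now {1, 3, 7, 10}
Step 8: union(2, 8) -> merged; set of 2 now {2, 8}
Step 9: find(8) -> no change; set of 8 is {2, 8}
Step 10: find(5) -> no change; set of 5 is {5}
Step 11: union(13, 0) -> merged; set of 13 now {0, 9, 13}
Step 12: find(9) -> no change; set of 9 is {0, 9, 13}
Step 13: union(1, 0) -> merged; set of 1 now {0, 1, 3, 7, 9, 10, 13}
Step 14: union(7, 5) -> merged; set of 7 now {0, 1, 3, 5, 7, 9, 10, 13}
Step 15: union(6, 11) -> merged; set of 6 now {6, 11}
Step 16: union(7, 6) -> merged; set of 7 now {0, 1, 3, 5, 6, 7, 9, 10, 11, 13}
Step 17: union(11, 8) -> merged; set of 11 now {0, 1, 2, 3, 5, 6, 7, 8, 9, 10, 11, 13}
Step 18: find(4) -> no change; set of 4 is {4}
Component of 0: {0, 1, 2, 3, 5, 6, 7, 8, 9, 10, 11, 13}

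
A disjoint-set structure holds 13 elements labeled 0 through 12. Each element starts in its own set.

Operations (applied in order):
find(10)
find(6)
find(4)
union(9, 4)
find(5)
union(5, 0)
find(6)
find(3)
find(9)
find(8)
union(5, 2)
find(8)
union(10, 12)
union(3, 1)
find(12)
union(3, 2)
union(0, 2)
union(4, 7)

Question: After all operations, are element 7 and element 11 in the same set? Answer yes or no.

Answer: no

Derivation:
Step 1: find(10) -> no change; set of 10 is {10}
Step 2: find(6) -> no change; set of 6 is {6}
Step 3: find(4) -> no change; set of 4 is {4}
Step 4: union(9, 4) -> merged; set of 9 now {4, 9}
Step 5: find(5) -> no change; set of 5 is {5}
Step 6: union(5, 0) -> merged; set of 5 now {0, 5}
Step 7: find(6) -> no change; set of 6 is {6}
Step 8: find(3) -> no change; set of 3 is {3}
Step 9: find(9) -> no change; set of 9 is {4, 9}
Step 10: find(8) -> no change; set of 8 is {8}
Step 11: union(5, 2) -> merged; set of 5 now {0, 2, 5}
Step 12: find(8) -> no change; set of 8 is {8}
Step 13: union(10, 12) -> merged; set of 10 now {10, 12}
Step 14: union(3, 1) -> merged; set of 3 now {1, 3}
Step 15: find(12) -> no change; set of 12 is {10, 12}
Step 16: union(3, 2) -> merged; set of 3 now {0, 1, 2, 3, 5}
Step 17: union(0, 2) -> already same set; set of 0 now {0, 1, 2, 3, 5}
Step 18: union(4, 7) -> merged; set of 4 now {4, 7, 9}
Set of 7: {4, 7, 9}; 11 is not a member.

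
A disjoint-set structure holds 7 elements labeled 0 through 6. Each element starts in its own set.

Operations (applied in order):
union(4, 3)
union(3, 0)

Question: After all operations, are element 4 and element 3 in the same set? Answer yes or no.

Answer: yes

Derivation:
Step 1: union(4, 3) -> merged; set of 4 now {3, 4}
Step 2: union(3, 0) -> merged; set of 3 now {0, 3, 4}
Set of 4: {0, 3, 4}; 3 is a member.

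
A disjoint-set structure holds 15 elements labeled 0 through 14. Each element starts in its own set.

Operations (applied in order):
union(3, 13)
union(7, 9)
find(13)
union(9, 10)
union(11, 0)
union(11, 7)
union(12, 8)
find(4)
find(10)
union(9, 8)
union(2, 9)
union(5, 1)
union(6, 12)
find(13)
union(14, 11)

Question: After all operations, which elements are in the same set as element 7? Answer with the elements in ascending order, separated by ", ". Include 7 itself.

Step 1: union(3, 13) -> merged; set of 3 now {3, 13}
Step 2: union(7, 9) -> merged; set of 7 now {7, 9}
Step 3: find(13) -> no change; set of 13 is {3, 13}
Step 4: union(9, 10) -> merged; set of 9 now {7, 9, 10}
Step 5: union(11, 0) -> merged; set of 11 now {0, 11}
Step 6: union(11, 7) -> merged; set of 11 now {0, 7, 9, 10, 11}
Step 7: union(12, 8) -> merged; set of 12 now {8, 12}
Step 8: find(4) -> no change; set of 4 is {4}
Step 9: find(10) -> no change; set of 10 is {0, 7, 9, 10, 11}
Step 10: union(9, 8) -> merged; set of 9 now {0, 7, 8, 9, 10, 11, 12}
Step 11: union(2, 9) -> merged; set of 2 now {0, 2, 7, 8, 9, 10, 11, 12}
Step 12: union(5, 1) -> merged; set of 5 now {1, 5}
Step 13: union(6, 12) -> merged; set of 6 now {0, 2, 6, 7, 8, 9, 10, 11, 12}
Step 14: find(13) -> no change; set of 13 is {3, 13}
Step 15: union(14, 11) -> merged; set of 14 now {0, 2, 6, 7, 8, 9, 10, 11, 12, 14}
Component of 7: {0, 2, 6, 7, 8, 9, 10, 11, 12, 14}

Answer: 0, 2, 6, 7, 8, 9, 10, 11, 12, 14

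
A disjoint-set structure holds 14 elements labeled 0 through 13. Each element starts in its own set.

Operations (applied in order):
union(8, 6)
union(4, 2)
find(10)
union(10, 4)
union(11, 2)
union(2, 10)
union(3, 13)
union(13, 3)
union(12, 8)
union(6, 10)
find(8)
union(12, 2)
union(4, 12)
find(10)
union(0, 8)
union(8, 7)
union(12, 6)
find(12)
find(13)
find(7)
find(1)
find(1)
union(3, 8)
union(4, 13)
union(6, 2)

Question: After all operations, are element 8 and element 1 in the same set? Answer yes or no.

Answer: no

Derivation:
Step 1: union(8, 6) -> merged; set of 8 now {6, 8}
Step 2: union(4, 2) -> merged; set of 4 now {2, 4}
Step 3: find(10) -> no change; set of 10 is {10}
Step 4: union(10, 4) -> merged; set of 10 now {2, 4, 10}
Step 5: union(11, 2) -> merged; set of 11 now {2, 4, 10, 11}
Step 6: union(2, 10) -> already same set; set of 2 now {2, 4, 10, 11}
Step 7: union(3, 13) -> merged; set of 3 now {3, 13}
Step 8: union(13, 3) -> already same set; set of 13 now {3, 13}
Step 9: union(12, 8) -> merged; set of 12 now {6, 8, 12}
Step 10: union(6, 10) -> merged; set of 6 now {2, 4, 6, 8, 10, 11, 12}
Step 11: find(8) -> no change; set of 8 is {2, 4, 6, 8, 10, 11, 12}
Step 12: union(12, 2) -> already same set; set of 12 now {2, 4, 6, 8, 10, 11, 12}
Step 13: union(4, 12) -> already same set; set of 4 now {2, 4, 6, 8, 10, 11, 12}
Step 14: find(10) -> no change; set of 10 is {2, 4, 6, 8, 10, 11, 12}
Step 15: union(0, 8) -> merged; set of 0 now {0, 2, 4, 6, 8, 10, 11, 12}
Step 16: union(8, 7) -> merged; set of 8 now {0, 2, 4, 6, 7, 8, 10, 11, 12}
Step 17: union(12, 6) -> already same set; set of 12 now {0, 2, 4, 6, 7, 8, 10, 11, 12}
Step 18: find(12) -> no change; set of 12 is {0, 2, 4, 6, 7, 8, 10, 11, 12}
Step 19: find(13) -> no change; set of 13 is {3, 13}
Step 20: find(7) -> no change; set of 7 is {0, 2, 4, 6, 7, 8, 10, 11, 12}
Step 21: find(1) -> no change; set of 1 is {1}
Step 22: find(1) -> no change; set of 1 is {1}
Step 23: union(3, 8) -> merged; set of 3 now {0, 2, 3, 4, 6, 7, 8, 10, 11, 12, 13}
Step 24: union(4, 13) -> already same set; set of 4 now {0, 2, 3, 4, 6, 7, 8, 10, 11, 12, 13}
Step 25: union(6, 2) -> already same set; set of 6 now {0, 2, 3, 4, 6, 7, 8, 10, 11, 12, 13}
Set of 8: {0, 2, 3, 4, 6, 7, 8, 10, 11, 12, 13}; 1 is not a member.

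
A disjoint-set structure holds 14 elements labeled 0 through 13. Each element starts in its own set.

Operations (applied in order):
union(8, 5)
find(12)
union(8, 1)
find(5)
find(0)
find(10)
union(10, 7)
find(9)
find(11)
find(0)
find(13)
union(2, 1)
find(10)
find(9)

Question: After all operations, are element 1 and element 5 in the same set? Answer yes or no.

Step 1: union(8, 5) -> merged; set of 8 now {5, 8}
Step 2: find(12) -> no change; set of 12 is {12}
Step 3: union(8, 1) -> merged; set of 8 now {1, 5, 8}
Step 4: find(5) -> no change; set of 5 is {1, 5, 8}
Step 5: find(0) -> no change; set of 0 is {0}
Step 6: find(10) -> no change; set of 10 is {10}
Step 7: union(10, 7) -> merged; set of 10 now {7, 10}
Step 8: find(9) -> no change; set of 9 is {9}
Step 9: find(11) -> no change; set of 11 is {11}
Step 10: find(0) -> no change; set of 0 is {0}
Step 11: find(13) -> no change; set of 13 is {13}
Step 12: union(2, 1) -> merged; set of 2 now {1, 2, 5, 8}
Step 13: find(10) -> no change; set of 10 is {7, 10}
Step 14: find(9) -> no change; set of 9 is {9}
Set of 1: {1, 2, 5, 8}; 5 is a member.

Answer: yes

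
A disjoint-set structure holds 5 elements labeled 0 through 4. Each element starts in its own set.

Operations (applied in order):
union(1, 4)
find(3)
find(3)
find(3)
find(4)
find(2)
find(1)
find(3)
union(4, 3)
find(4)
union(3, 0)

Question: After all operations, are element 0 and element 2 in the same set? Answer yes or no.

Answer: no

Derivation:
Step 1: union(1, 4) -> merged; set of 1 now {1, 4}
Step 2: find(3) -> no change; set of 3 is {3}
Step 3: find(3) -> no change; set of 3 is {3}
Step 4: find(3) -> no change; set of 3 is {3}
Step 5: find(4) -> no change; set of 4 is {1, 4}
Step 6: find(2) -> no change; set of 2 is {2}
Step 7: find(1) -> no change; set of 1 is {1, 4}
Step 8: find(3) -> no change; set of 3 is {3}
Step 9: union(4, 3) -> merged; set of 4 now {1, 3, 4}
Step 10: find(4) -> no change; set of 4 is {1, 3, 4}
Step 11: union(3, 0) -> merged; set of 3 now {0, 1, 3, 4}
Set of 0: {0, 1, 3, 4}; 2 is not a member.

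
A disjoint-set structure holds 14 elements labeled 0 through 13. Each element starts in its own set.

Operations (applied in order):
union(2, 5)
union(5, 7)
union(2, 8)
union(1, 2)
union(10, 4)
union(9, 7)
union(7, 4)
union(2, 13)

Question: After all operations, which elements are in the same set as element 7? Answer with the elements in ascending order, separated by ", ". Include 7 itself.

Answer: 1, 2, 4, 5, 7, 8, 9, 10, 13

Derivation:
Step 1: union(2, 5) -> merged; set of 2 now {2, 5}
Step 2: union(5, 7) -> merged; set of 5 now {2, 5, 7}
Step 3: union(2, 8) -> merged; set of 2 now {2, 5, 7, 8}
Step 4: union(1, 2) -> merged; set of 1 now {1, 2, 5, 7, 8}
Step 5: union(10, 4) -> merged; set of 10 now {4, 10}
Step 6: union(9, 7) -> merged; set of 9 now {1, 2, 5, 7, 8, 9}
Step 7: union(7, 4) -> merged; set of 7 now {1, 2, 4, 5, 7, 8, 9, 10}
Step 8: union(2, 13) -> merged; set of 2 now {1, 2, 4, 5, 7, 8, 9, 10, 13}
Component of 7: {1, 2, 4, 5, 7, 8, 9, 10, 13}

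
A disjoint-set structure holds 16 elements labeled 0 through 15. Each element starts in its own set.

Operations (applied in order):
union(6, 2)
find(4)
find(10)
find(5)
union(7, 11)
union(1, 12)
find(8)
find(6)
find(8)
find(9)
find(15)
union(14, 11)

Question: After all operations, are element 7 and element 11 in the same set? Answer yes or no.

Answer: yes

Derivation:
Step 1: union(6, 2) -> merged; set of 6 now {2, 6}
Step 2: find(4) -> no change; set of 4 is {4}
Step 3: find(10) -> no change; set of 10 is {10}
Step 4: find(5) -> no change; set of 5 is {5}
Step 5: union(7, 11) -> merged; set of 7 now {7, 11}
Step 6: union(1, 12) -> merged; set of 1 now {1, 12}
Step 7: find(8) -> no change; set of 8 is {8}
Step 8: find(6) -> no change; set of 6 is {2, 6}
Step 9: find(8) -> no change; set of 8 is {8}
Step 10: find(9) -> no change; set of 9 is {9}
Step 11: find(15) -> no change; set of 15 is {15}
Step 12: union(14, 11) -> merged; set of 14 now {7, 11, 14}
Set of 7: {7, 11, 14}; 11 is a member.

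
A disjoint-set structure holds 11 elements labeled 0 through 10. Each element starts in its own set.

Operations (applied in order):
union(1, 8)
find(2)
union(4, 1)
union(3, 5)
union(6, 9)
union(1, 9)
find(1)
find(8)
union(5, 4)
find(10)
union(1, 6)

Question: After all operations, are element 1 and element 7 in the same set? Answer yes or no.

Answer: no

Derivation:
Step 1: union(1, 8) -> merged; set of 1 now {1, 8}
Step 2: find(2) -> no change; set of 2 is {2}
Step 3: union(4, 1) -> merged; set of 4 now {1, 4, 8}
Step 4: union(3, 5) -> merged; set of 3 now {3, 5}
Step 5: union(6, 9) -> merged; set of 6 now {6, 9}
Step 6: union(1, 9) -> merged; set of 1 now {1, 4, 6, 8, 9}
Step 7: find(1) -> no change; set of 1 is {1, 4, 6, 8, 9}
Step 8: find(8) -> no change; set of 8 is {1, 4, 6, 8, 9}
Step 9: union(5, 4) -> merged; set of 5 now {1, 3, 4, 5, 6, 8, 9}
Step 10: find(10) -> no change; set of 10 is {10}
Step 11: union(1, 6) -> already same set; set of 1 now {1, 3, 4, 5, 6, 8, 9}
Set of 1: {1, 3, 4, 5, 6, 8, 9}; 7 is not a member.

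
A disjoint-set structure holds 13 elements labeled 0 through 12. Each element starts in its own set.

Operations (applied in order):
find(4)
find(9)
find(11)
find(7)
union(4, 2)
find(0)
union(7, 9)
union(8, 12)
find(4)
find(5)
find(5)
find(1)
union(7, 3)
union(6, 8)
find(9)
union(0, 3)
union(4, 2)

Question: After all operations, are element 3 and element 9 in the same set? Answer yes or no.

Step 1: find(4) -> no change; set of 4 is {4}
Step 2: find(9) -> no change; set of 9 is {9}
Step 3: find(11) -> no change; set of 11 is {11}
Step 4: find(7) -> no change; set of 7 is {7}
Step 5: union(4, 2) -> merged; set of 4 now {2, 4}
Step 6: find(0) -> no change; set of 0 is {0}
Step 7: union(7, 9) -> merged; set of 7 now {7, 9}
Step 8: union(8, 12) -> merged; set of 8 now {8, 12}
Step 9: find(4) -> no change; set of 4 is {2, 4}
Step 10: find(5) -> no change; set of 5 is {5}
Step 11: find(5) -> no change; set of 5 is {5}
Step 12: find(1) -> no change; set of 1 is {1}
Step 13: union(7, 3) -> merged; set of 7 now {3, 7, 9}
Step 14: union(6, 8) -> merged; set of 6 now {6, 8, 12}
Step 15: find(9) -> no change; set of 9 is {3, 7, 9}
Step 16: union(0, 3) -> merged; set of 0 now {0, 3, 7, 9}
Step 17: union(4, 2) -> already same set; set of 4 now {2, 4}
Set of 3: {0, 3, 7, 9}; 9 is a member.

Answer: yes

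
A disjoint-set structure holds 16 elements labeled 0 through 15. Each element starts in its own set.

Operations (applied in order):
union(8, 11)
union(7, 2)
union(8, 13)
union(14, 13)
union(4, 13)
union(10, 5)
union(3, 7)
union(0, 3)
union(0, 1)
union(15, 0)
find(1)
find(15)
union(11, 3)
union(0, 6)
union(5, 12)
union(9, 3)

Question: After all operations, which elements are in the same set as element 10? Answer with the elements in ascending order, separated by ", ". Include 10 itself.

Answer: 5, 10, 12

Derivation:
Step 1: union(8, 11) -> merged; set of 8 now {8, 11}
Step 2: union(7, 2) -> merged; set of 7 now {2, 7}
Step 3: union(8, 13) -> merged; set of 8 now {8, 11, 13}
Step 4: union(14, 13) -> merged; set of 14 now {8, 11, 13, 14}
Step 5: union(4, 13) -> merged; set of 4 now {4, 8, 11, 13, 14}
Step 6: union(10, 5) -> merged; set of 10 now {5, 10}
Step 7: union(3, 7) -> merged; set of 3 now {2, 3, 7}
Step 8: union(0, 3) -> merged; set of 0 now {0, 2, 3, 7}
Step 9: union(0, 1) -> merged; set of 0 now {0, 1, 2, 3, 7}
Step 10: union(15, 0) -> merged; set of 15 now {0, 1, 2, 3, 7, 15}
Step 11: find(1) -> no change; set of 1 is {0, 1, 2, 3, 7, 15}
Step 12: find(15) -> no change; set of 15 is {0, 1, 2, 3, 7, 15}
Step 13: union(11, 3) -> merged; set of 11 now {0, 1, 2, 3, 4, 7, 8, 11, 13, 14, 15}
Step 14: union(0, 6) -> merged; set of 0 now {0, 1, 2, 3, 4, 6, 7, 8, 11, 13, 14, 15}
Step 15: union(5, 12) -> merged; set of 5 now {5, 10, 12}
Step 16: union(9, 3) -> merged; set of 9 now {0, 1, 2, 3, 4, 6, 7, 8, 9, 11, 13, 14, 15}
Component of 10: {5, 10, 12}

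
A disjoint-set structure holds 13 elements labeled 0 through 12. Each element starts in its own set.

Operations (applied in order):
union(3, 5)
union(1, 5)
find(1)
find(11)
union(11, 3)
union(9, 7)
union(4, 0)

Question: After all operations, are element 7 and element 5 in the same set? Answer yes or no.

Step 1: union(3, 5) -> merged; set of 3 now {3, 5}
Step 2: union(1, 5) -> merged; set of 1 now {1, 3, 5}
Step 3: find(1) -> no change; set of 1 is {1, 3, 5}
Step 4: find(11) -> no change; set of 11 is {11}
Step 5: union(11, 3) -> merged; set of 11 now {1, 3, 5, 11}
Step 6: union(9, 7) -> merged; set of 9 now {7, 9}
Step 7: union(4, 0) -> merged; set of 4 now {0, 4}
Set of 7: {7, 9}; 5 is not a member.

Answer: no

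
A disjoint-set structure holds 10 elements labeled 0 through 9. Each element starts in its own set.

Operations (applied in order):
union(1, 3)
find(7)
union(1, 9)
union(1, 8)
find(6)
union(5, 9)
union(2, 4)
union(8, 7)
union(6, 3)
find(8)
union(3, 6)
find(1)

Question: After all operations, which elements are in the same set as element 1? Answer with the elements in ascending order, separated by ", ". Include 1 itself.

Step 1: union(1, 3) -> merged; set of 1 now {1, 3}
Step 2: find(7) -> no change; set of 7 is {7}
Step 3: union(1, 9) -> merged; set of 1 now {1, 3, 9}
Step 4: union(1, 8) -> merged; set of 1 now {1, 3, 8, 9}
Step 5: find(6) -> no change; set of 6 is {6}
Step 6: union(5, 9) -> merged; set of 5 now {1, 3, 5, 8, 9}
Step 7: union(2, 4) -> merged; set of 2 now {2, 4}
Step 8: union(8, 7) -> merged; set of 8 now {1, 3, 5, 7, 8, 9}
Step 9: union(6, 3) -> merged; set of 6 now {1, 3, 5, 6, 7, 8, 9}
Step 10: find(8) -> no change; set of 8 is {1, 3, 5, 6, 7, 8, 9}
Step 11: union(3, 6) -> already same set; set of 3 now {1, 3, 5, 6, 7, 8, 9}
Step 12: find(1) -> no change; set of 1 is {1, 3, 5, 6, 7, 8, 9}
Component of 1: {1, 3, 5, 6, 7, 8, 9}

Answer: 1, 3, 5, 6, 7, 8, 9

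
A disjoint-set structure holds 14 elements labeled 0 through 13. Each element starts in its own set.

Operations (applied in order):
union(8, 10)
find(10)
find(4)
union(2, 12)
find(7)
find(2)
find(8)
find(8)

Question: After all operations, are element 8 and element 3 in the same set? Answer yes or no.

Step 1: union(8, 10) -> merged; set of 8 now {8, 10}
Step 2: find(10) -> no change; set of 10 is {8, 10}
Step 3: find(4) -> no change; set of 4 is {4}
Step 4: union(2, 12) -> merged; set of 2 now {2, 12}
Step 5: find(7) -> no change; set of 7 is {7}
Step 6: find(2) -> no change; set of 2 is {2, 12}
Step 7: find(8) -> no change; set of 8 is {8, 10}
Step 8: find(8) -> no change; set of 8 is {8, 10}
Set of 8: {8, 10}; 3 is not a member.

Answer: no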